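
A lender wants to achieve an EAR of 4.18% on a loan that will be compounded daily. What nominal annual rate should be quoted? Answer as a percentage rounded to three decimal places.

(1 + r/365)^365 − 1 = 0.0418, so 1 + r/365 = 1.0418^(1/365).
r/365 = 0.000112, so r = 0.040952 = 4.095%.

4.095%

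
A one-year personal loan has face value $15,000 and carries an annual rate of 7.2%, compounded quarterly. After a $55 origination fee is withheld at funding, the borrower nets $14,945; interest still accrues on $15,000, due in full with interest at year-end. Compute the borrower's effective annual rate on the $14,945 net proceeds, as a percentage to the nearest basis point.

Amount owed after one year: 15,000 × (1 + 0.072/4)^4 = 15,000 × 1.073967 = $16,109.51.
Effective rate on net proceeds: 16,109.51 / 14,945 − 1 = 0.077920 = 7.79%.

7.79%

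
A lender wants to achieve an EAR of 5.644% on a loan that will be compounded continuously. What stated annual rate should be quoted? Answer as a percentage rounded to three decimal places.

Continuous: nominal r satisfies e^r − 1 = 0.05644.
r = ln(1 + 0.05644) = ln(1.05644) = 0.054905 = 5.490%.

5.490%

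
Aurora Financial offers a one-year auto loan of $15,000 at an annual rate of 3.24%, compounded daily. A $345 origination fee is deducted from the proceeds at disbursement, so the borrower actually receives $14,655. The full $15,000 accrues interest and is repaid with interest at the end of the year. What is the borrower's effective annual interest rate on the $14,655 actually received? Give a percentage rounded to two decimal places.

5.72%

Amount owed after one year: 15,000 × (1 + 0.0324/365)^365 = 15,000 × 1.032929 = $15,493.94.
Effective rate on net proceeds: 15,493.94 / 14,655 − 1 = 0.057246 = 5.72%.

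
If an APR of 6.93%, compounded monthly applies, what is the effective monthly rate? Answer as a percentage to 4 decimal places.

With a nominal annual rate compounded monthly, the periodic rate is the nominal rate divided by 12.
i = 0.0693 / 12 = 0.0057750 = 0.5775%.

0.5775%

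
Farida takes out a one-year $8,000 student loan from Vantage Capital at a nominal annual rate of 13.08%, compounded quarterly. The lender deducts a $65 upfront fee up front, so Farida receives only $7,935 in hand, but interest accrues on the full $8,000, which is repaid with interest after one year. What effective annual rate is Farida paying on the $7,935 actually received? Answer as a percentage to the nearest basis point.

Amount owed after one year: 8,000 × (1 + 0.1308/4)^4 = 8,000 × 1.137357 = $9,098.85.
Effective rate on net proceeds: 9,098.85 / 7,935 − 1 = 0.146673 = 14.67%.

14.67%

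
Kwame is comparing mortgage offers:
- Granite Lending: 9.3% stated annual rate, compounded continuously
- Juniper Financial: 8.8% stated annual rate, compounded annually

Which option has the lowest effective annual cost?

Juniper Financial

Granite Lending: e^0.093 − 1 = 9.746%
Juniper Financial: compounded annually, EAR = 8.800%
The lowest effective annual rate is Juniper Financial at 8.800%.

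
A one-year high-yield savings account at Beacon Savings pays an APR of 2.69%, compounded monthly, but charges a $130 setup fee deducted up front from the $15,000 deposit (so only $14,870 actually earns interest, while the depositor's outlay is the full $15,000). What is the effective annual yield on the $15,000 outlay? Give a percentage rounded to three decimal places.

1.833%

Value after one year: 14,870 × (1 + 0.0269/12)^12 = 14,870 × 1.027234 = $15,274.97.
Effective yield on the $15,000 outlay: 15,274.97 / 15,000 − 1 = 0.018331 = 1.833%.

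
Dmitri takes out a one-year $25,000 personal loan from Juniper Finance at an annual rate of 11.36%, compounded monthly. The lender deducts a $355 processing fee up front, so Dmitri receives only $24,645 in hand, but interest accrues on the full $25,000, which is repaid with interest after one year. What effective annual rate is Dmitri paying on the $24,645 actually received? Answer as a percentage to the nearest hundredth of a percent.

13.58%

Amount owed after one year: 25,000 × (1 + 0.1136/12)^12 = 25,000 × 1.119705 = $27,992.64.
Effective rate on net proceeds: 27,992.64 / 24,645 − 1 = 0.135834 = 13.58%.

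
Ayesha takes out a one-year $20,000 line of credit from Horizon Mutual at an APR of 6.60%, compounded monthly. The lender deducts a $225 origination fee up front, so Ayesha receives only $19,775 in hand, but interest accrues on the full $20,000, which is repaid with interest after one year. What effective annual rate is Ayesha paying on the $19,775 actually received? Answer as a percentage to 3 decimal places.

Amount owed after one year: 20,000 × (1 + 0.0660/12)^12 = 20,000 × 1.068034 = $21,360.67.
Effective rate on net proceeds: 21,360.67 / 19,775 − 1 = 0.080186 = 8.019%.

8.019%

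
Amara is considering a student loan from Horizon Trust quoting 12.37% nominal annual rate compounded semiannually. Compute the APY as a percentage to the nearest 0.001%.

12.753%

EAR = (1 + 0.1237/2)^2 − 1.
= 1.127525 − 1 = 12.753%.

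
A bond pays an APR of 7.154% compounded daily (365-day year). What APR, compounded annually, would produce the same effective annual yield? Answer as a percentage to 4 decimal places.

EAR = (1 + 0.07154/365)^365 − 1 = 0.074154.
Compounded annually, the equivalent nominal rate is the EAR itself: 7.4154%.

7.4154%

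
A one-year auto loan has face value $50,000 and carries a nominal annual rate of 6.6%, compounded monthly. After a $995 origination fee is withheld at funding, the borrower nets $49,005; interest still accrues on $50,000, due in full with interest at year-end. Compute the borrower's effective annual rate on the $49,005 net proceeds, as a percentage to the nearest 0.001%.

Amount owed after one year: 50,000 × (1 + 0.066/12)^12 = 50,000 × 1.068034 = $53,401.68.
Effective rate on net proceeds: 53,401.68 / 49,005 − 1 = 0.089719 = 8.972%.

8.972%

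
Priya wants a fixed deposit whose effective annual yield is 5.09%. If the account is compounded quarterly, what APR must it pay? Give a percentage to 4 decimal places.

(1 + r/4)^4 − 1 = 0.0509, so 1 + r/4 = 1.0509^(1/4).
r/4 = 0.012489, so r = 0.049956 = 4.9956%.

4.9956%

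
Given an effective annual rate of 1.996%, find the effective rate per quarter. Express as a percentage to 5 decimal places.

The per-quarter rate i satisfies (1 + i)^4 = 1 + 0.01996.
i = 1.01996^(1/4) − 1 = 0.0049531 = 0.49531%.

0.49531%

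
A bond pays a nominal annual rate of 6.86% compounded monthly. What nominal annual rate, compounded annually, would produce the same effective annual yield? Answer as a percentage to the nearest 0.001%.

EAR = (1 + 0.0686/12)^12 − 1 = 0.070799.
Compounded annually, the equivalent nominal rate is the EAR itself: 7.080%.

7.080%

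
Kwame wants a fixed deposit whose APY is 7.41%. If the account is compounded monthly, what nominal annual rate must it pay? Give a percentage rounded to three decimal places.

7.170%

(1 + r/12)^12 − 1 = 0.0741, so 1 + r/12 = 1.0741^(1/12).
r/12 = 0.005975, so r = 0.071696 = 7.170%.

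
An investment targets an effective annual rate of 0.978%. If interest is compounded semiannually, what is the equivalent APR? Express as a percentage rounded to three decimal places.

(1 + r/2)^2 − 1 = 0.00978, so 1 + r/2 = 1.00978^(1/2).
r/2 = 0.004878, so r = 0.009756 = 0.976%.

0.976%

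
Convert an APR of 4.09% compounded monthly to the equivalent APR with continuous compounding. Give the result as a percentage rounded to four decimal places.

4.0830%

EAR = (1 + 0.0409/12)^12 − 1 = 0.041675.
Equivalent continuous rate: r = ln(1 + 0.041675) = 0.040830 = 4.0830%.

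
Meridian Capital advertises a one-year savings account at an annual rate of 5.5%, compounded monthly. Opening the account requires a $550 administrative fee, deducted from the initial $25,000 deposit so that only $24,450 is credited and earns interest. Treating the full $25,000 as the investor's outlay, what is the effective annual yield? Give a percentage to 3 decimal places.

3.317%

Value after one year: 24,450 × (1 + 0.055/12)^12 = 24,450 × 1.056408 = $25,829.17.
Effective yield on the $25,000 outlay: 25,829.17 / 25,000 − 1 = 0.033167 = 3.317%.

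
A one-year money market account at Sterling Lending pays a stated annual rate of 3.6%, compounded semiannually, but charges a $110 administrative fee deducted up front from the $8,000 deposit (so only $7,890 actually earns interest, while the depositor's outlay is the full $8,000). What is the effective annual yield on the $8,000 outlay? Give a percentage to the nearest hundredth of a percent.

Value after one year: 7,890 × (1 + 0.036/2)^2 = 7,890 × 1.036324 = $8,176.60.
Effective yield on the $8,000 outlay: 8,176.60 / 8,000 − 1 = 0.022075 = 2.21%.

2.21%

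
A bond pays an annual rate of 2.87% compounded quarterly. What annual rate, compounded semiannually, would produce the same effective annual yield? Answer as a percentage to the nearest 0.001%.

2.880%

EAR = (1 + 0.0287/4)^4 − 1 = 0.029010.
Solve (1 + r/2)^2 = 1.029010: r/2 = 1.029010^(1/2) − 1 = 0.014401, so r = 0.028803 = 2.880%.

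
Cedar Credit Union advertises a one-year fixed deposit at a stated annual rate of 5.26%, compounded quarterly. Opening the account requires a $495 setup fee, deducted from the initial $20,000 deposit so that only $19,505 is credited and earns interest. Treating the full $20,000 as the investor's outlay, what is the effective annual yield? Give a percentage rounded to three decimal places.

Value after one year: 19,505 × (1 + 0.0526/4)^4 = 19,505 × 1.053647 = $20,551.38.
Effective yield on the $20,000 outlay: 20,551.38 / 20,000 − 1 = 0.027569 = 2.757%.

2.757%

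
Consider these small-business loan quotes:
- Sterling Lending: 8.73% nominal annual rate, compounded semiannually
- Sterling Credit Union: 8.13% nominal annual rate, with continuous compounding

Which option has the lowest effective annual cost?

Sterling Credit Union

Sterling Lending: (1 + 0.0873/2)^2 − 1 = 8.921%
Sterling Credit Union: e^0.0813 − 1 = 8.470%
The lowest effective annual rate is Sterling Credit Union at 8.470%.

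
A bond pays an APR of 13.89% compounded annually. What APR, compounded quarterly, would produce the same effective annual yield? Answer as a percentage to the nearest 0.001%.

13.220%

Compounded annually, EAR = nominal = 0.138900.
Solve (1 + r/4)^4 = 1.138900: r/4 = 1.138900^(1/4) − 1 = 0.033050, so r = 0.132201 = 13.220%.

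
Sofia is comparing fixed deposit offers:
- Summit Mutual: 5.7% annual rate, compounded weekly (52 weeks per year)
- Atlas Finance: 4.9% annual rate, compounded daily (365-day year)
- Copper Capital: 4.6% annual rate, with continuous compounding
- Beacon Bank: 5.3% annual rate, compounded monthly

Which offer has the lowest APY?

Summit Mutual: (1 + 0.057/52)^52 − 1 = 5.862%
Atlas Finance: (1 + 0.049/365)^365 − 1 = 5.022%
Copper Capital: e^0.046 − 1 = 4.707%
Beacon Bank: (1 + 0.053/12)^12 − 1 = 5.431%
The lowest effective annual rate is Copper Capital at 4.707%.

Copper Capital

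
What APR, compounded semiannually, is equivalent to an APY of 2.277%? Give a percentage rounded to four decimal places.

2.2642%

(1 + r/2)^2 − 1 = 0.02277, so 1 + r/2 = 1.02277^(1/2).
r/2 = 0.011321, so r = 0.022642 = 2.2642%.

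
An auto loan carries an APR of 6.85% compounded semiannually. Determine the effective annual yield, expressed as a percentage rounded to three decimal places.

6.967%

EAR = (1 + 0.0685/2)^2 − 1.
= 1.069673 − 1 = 6.967%.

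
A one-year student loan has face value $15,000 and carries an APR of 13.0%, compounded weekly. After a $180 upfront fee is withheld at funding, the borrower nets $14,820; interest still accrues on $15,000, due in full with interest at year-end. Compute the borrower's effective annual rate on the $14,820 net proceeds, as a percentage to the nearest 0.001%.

Amount owed after one year: 15,000 × (1 + 0.130/52)^52 = 15,000 × 1.138644 = $17,079.65.
Effective rate on net proceeds: 17,079.65 / 14,820 − 1 = 0.152473 = 15.247%.

15.247%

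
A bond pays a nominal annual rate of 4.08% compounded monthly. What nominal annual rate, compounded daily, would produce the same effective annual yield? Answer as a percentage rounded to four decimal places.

EAR = (1 + 0.0408/12)^12 − 1 = 0.041572.
Solve (1 + r/365)^365 = 1.041572: r/365 = 1.041572^(1/365) − 1 = 0.000112, so r = 0.040733 = 4.0733%.

4.0733%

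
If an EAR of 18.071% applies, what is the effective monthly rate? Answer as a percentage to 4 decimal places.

1.3939%

The per-month rate i satisfies (1 + i)^12 = 1 + 0.18071.
i = 1.18071^(1/12) − 1 = 0.0139393 = 1.3939%.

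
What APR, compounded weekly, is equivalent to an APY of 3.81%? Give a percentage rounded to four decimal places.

3.7406%

(1 + r/52)^52 − 1 = 0.0381, so 1 + r/52 = 1.0381^(1/52).
r/52 = 0.000719, so r = 0.037406 = 3.7406%.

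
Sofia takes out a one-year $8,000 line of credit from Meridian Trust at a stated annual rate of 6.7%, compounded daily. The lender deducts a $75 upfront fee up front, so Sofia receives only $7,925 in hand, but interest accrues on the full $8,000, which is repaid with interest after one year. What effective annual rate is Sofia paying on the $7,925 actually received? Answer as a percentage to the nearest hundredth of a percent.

Amount owed after one year: 8,000 × (1 + 0.067/365)^365 = 8,000 × 1.069289 = $8,554.31.
Effective rate on net proceeds: 8,554.31 / 7,925 − 1 = 0.079408 = 7.94%.

7.94%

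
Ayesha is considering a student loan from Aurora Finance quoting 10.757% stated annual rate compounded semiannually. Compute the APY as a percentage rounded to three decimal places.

EAR = (1 + 0.10757/2)^2 − 1.
= (1 + 0.053785)^2 − 1 = 1.110463 − 1 = 11.046%.

11.046%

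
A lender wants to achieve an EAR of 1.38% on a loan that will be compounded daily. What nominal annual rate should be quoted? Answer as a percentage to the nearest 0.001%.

1.371%

(1 + r/365)^365 − 1 = 0.0138, so 1 + r/365 = 1.0138^(1/365).
r/365 = 0.000038, so r = 0.013706 = 1.371%.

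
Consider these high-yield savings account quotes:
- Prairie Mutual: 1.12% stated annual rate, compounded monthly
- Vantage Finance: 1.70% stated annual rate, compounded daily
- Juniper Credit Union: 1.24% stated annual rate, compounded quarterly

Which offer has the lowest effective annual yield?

Prairie Mutual: (1 + 0.0112/12)^12 − 1 = 1.126%
Vantage Finance: (1 + 0.0170/365)^365 − 1 = 1.714%
Juniper Credit Union: (1 + 0.0124/4)^4 − 1 = 1.246%
The lowest effective annual rate is Prairie Mutual at 1.126%.

Prairie Mutual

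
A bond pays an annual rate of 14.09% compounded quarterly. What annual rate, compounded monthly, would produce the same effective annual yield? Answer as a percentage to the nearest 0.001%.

13.928%

EAR = (1 + 0.1409/4)^4 − 1 = 0.148521.
Solve (1 + r/12)^12 = 1.148521: r/12 = 1.148521^(1/12) − 1 = 0.011606, so r = 0.139277 = 13.928%.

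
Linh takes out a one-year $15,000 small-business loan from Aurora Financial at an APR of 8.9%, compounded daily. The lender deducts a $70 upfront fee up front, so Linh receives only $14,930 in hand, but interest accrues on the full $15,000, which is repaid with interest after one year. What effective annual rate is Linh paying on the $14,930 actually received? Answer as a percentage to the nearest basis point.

9.82%

Amount owed after one year: 15,000 × (1 + 0.089/365)^365 = 15,000 × 1.093069 = $16,396.03.
Effective rate on net proceeds: 16,396.03 / 14,930 − 1 = 0.098194 = 9.82%.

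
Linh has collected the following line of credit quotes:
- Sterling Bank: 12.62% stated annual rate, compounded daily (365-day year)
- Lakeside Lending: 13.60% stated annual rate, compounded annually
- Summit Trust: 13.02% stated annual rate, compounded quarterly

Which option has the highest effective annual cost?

Sterling Bank: (1 + 0.1262/365)^365 − 1 = 13.448%
Lakeside Lending: compounded annually, EAR = 13.600%
Summit Trust: (1 + 0.1302/4)^4 − 1 = 13.670%
The highest effective annual rate is Summit Trust at 13.670%.

Summit Trust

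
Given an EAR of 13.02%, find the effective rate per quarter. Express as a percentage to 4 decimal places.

The per-quarter rate i satisfies (1 + i)^4 = 1 + 0.1302.
i = 1.1302^(1/4) − 1 = 0.0310716 = 3.1072%.

3.1072%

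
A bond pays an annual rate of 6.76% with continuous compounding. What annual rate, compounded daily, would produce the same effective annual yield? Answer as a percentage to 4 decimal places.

EAR under continuous compounding: e^0.0676 − 1 = 0.069937.
Solve (1 + r/365)^365 = 1.069937: r/365 = 1.069937^(1/365) − 1 = 0.000185, so r = 0.067606 = 6.7606%.

6.7606%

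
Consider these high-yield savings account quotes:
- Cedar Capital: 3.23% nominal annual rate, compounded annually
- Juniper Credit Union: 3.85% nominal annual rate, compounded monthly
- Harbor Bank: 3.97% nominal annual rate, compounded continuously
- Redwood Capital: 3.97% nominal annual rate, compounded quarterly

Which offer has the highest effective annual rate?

Harbor Bank

Cedar Capital: compounded annually, EAR = 3.230%
Juniper Credit Union: (1 + 0.0385/12)^12 − 1 = 3.919%
Harbor Bank: e^0.0397 − 1 = 4.050%
Redwood Capital: (1 + 0.0397/4)^4 − 1 = 4.029%
The highest effective annual rate is Harbor Bank at 4.050%.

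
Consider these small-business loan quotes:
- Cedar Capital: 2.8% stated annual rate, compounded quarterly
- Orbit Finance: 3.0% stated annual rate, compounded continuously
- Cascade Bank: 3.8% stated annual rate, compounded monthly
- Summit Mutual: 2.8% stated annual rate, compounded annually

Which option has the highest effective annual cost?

Cedar Capital: (1 + 0.028/4)^4 − 1 = 2.830%
Orbit Finance: e^0.030 − 1 = 3.045%
Cascade Bank: (1 + 0.038/12)^12 − 1 = 3.867%
Summit Mutual: compounded annually, EAR = 2.800%
The highest effective annual rate is Cascade Bank at 3.867%.

Cascade Bank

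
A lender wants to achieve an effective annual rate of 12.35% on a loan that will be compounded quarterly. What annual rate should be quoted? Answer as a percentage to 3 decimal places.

(1 + r/4)^4 − 1 = 0.1235, so 1 + r/4 = 1.1235^(1/4).
r/4 = 0.029540, so r = 0.118160 = 11.816%.

11.816%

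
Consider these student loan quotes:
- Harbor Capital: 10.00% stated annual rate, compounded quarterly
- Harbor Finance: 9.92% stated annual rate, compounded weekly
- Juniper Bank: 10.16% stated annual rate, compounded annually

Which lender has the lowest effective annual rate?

Juniper Bank

Harbor Capital: (1 + 0.1000/4)^4 − 1 = 10.381%
Harbor Finance: (1 + 0.0992/52)^52 − 1 = 10.418%
Juniper Bank: compounded annually, EAR = 10.160%
The lowest effective annual rate is Juniper Bank at 10.160%.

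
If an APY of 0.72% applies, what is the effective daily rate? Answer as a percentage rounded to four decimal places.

The per-day rate i satisfies (1 + i)^365 = 1 + 0.0072.
i = 1.0072^(1/365) − 1 = 0.0000197 = 0.0020%.

0.0020%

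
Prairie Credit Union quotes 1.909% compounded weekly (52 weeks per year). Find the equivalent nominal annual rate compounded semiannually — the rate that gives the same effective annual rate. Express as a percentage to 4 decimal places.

1.9178%

EAR = (1 + 0.01909/52)^52 − 1 = 0.019270.
Solve (1 + r/2)^2 = 1.019270: r/2 = 1.019270^(1/2) − 1 = 0.009589, so r = 0.019178 = 1.9178%.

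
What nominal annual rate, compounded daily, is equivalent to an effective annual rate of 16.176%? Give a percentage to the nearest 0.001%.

14.997%

(1 + r/365)^365 − 1 = 0.16176, so 1 + r/365 = 1.16176^(1/365).
r/365 = 0.000411, so r = 0.149967 = 14.997%.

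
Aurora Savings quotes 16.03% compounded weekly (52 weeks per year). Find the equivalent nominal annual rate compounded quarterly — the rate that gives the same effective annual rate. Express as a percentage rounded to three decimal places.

EAR = (1 + 0.1603/52)^52 − 1 = 0.173574.
Solve (1 + r/4)^4 = 1.173574: r/4 = 1.173574^(1/4) − 1 = 0.040825, so r = 0.163299 = 16.330%.

16.330%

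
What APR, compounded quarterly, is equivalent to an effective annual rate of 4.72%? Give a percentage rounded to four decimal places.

4.6387%

(1 + r/4)^4 − 1 = 0.0472, so 1 + r/4 = 1.0472^(1/4).
r/4 = 0.011597, so r = 0.046387 = 4.6387%.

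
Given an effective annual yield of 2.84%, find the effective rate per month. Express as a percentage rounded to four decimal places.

0.2336%

The per-month rate i satisfies (1 + i)^12 = 1 + 0.0284.
i = 1.0284^(1/12) − 1 = 0.0023364 = 0.2336%.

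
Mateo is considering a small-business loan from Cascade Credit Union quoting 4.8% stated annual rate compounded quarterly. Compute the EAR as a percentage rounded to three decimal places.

4.887%

EAR = (1 + 0.048/4)^4 − 1.
= 1.048871 − 1 = 4.887%.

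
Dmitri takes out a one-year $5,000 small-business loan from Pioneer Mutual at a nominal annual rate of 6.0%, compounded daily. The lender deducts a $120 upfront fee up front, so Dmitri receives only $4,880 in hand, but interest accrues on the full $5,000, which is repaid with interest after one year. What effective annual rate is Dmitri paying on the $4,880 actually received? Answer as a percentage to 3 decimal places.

8.794%

Amount owed after one year: 5,000 × (1 + 0.060/365)^365 = 5,000 × 1.061831 = $5,309.16.
Effective rate on net proceeds: 5,309.16 / 4,880 − 1 = 0.087942 = 8.794%.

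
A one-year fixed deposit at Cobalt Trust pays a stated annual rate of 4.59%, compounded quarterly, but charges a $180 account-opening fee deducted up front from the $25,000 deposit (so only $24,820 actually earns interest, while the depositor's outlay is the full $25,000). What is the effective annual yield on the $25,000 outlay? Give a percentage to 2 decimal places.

3.92%

Value after one year: 24,820 × (1 + 0.0459/4)^4 = 24,820 × 1.046696 = $25,979.00.
Effective yield on the $25,000 outlay: 25,979.00 / 25,000 − 1 = 0.039160 = 3.92%.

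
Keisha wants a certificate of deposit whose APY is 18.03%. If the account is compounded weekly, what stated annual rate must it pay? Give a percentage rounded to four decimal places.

16.6033%

(1 + r/52)^52 − 1 = 0.1803, so 1 + r/52 = 1.1803^(1/52).
r/52 = 0.003193, so r = 0.166033 = 16.6033%.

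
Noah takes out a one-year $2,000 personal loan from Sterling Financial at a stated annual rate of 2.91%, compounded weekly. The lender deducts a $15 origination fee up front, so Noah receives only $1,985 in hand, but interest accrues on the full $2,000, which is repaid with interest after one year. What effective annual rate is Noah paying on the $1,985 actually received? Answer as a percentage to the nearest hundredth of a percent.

3.73%

Amount owed after one year: 2,000 × (1 + 0.0291/52)^52 = 2,000 × 1.029519 = $2,059.04.
Effective rate on net proceeds: 2,059.04 / 1,985 − 1 = 0.037299 = 3.73%.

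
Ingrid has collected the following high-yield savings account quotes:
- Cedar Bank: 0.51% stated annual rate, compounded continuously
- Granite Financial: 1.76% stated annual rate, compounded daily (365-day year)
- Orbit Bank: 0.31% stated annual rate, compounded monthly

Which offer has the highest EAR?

Cedar Bank: e^0.0051 − 1 = 0.511%
Granite Financial: (1 + 0.0176/365)^365 − 1 = 1.776%
Orbit Bank: (1 + 0.0031/12)^12 − 1 = 0.310%
The highest effective annual rate is Granite Financial at 1.776%.

Granite Financial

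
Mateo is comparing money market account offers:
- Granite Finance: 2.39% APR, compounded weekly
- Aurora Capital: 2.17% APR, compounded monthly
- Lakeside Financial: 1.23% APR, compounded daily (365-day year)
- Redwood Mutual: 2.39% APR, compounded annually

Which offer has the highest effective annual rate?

Granite Finance: (1 + 0.0239/52)^52 − 1 = 2.418%
Aurora Capital: (1 + 0.0217/12)^12 − 1 = 2.192%
Lakeside Financial: (1 + 0.0123/365)^365 − 1 = 1.238%
Redwood Mutual: compounded annually, EAR = 2.390%
The highest effective annual rate is Granite Finance at 2.418%.

Granite Finance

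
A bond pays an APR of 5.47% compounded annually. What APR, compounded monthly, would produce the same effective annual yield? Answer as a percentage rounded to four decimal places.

5.3375%

Compounded annually, EAR = nominal = 0.054700.
Solve (1 + r/12)^12 = 1.054700: r/12 = 1.054700^(1/12) − 1 = 0.004448, so r = 0.053375 = 5.3375%.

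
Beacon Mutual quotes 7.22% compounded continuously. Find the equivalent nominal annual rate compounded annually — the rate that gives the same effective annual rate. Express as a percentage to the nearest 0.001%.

7.487%

EAR under continuous compounding: e^0.0722 − 1 = 0.074870.
Compounded annually, the equivalent nominal rate is the EAR itself: 7.487%.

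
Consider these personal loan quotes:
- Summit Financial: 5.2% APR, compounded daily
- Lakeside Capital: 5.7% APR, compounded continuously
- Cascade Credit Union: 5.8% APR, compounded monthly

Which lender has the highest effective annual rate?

Summit Financial: (1 + 0.052/365)^365 − 1 = 5.337%
Lakeside Capital: e^0.057 − 1 = 5.866%
Cascade Credit Union: (1 + 0.058/12)^12 − 1 = 5.957%
The highest effective annual rate is Cascade Credit Union at 5.957%.

Cascade Credit Union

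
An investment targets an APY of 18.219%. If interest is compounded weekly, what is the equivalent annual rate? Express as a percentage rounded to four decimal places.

16.7638%

(1 + r/52)^52 − 1 = 0.18219, so 1 + r/52 = 1.18219^(1/52).
r/52 = 0.003224, so r = 0.167638 = 16.7638%.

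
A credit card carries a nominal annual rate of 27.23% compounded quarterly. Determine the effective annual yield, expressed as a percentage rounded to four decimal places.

30.1389%

EAR = (1 + 0.2723/4)^4 − 1.
= (1 + 0.068075)^4 − 1 = 1.301389 − 1 = 30.1389%.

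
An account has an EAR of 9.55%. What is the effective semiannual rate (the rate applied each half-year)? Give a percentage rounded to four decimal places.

The per-half-year rate i satisfies (1 + i)^2 = 1 + 0.0955.
i = 1.0955^(1/2) − 1 = 0.0466614 = 4.6661%.

4.6661%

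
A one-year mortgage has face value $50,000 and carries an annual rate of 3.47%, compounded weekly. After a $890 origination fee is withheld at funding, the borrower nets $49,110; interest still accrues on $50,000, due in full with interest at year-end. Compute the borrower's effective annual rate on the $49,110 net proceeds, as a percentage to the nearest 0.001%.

5.406%

Amount owed after one year: 50,000 × (1 + 0.0347/52)^52 = 50,000 × 1.035297 = $51,764.85.
Effective rate on net proceeds: 51,764.85 / 49,110 − 1 = 0.054059 = 5.406%.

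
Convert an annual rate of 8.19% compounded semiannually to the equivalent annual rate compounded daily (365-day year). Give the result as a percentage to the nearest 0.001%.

EAR = (1 + 0.0819/2)^2 − 1 = 0.083577.
Solve (1 + r/365)^365 = 1.083577: r/365 = 1.083577^(1/365) − 1 = 0.000220, so r = 0.080276 = 8.028%.

8.028%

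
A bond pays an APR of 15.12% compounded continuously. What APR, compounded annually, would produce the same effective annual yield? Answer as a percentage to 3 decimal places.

EAR under continuous compounding: e^0.1512 − 1 = 0.163229.
Compounded annually, the equivalent nominal rate is the EAR itself: 16.323%.

16.323%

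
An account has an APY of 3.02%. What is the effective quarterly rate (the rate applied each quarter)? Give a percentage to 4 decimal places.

0.7466%

The per-quarter rate i satisfies (1 + i)^4 = 1 + 0.0302.
i = 1.0302^(1/4) − 1 = 0.0074660 = 0.7466%.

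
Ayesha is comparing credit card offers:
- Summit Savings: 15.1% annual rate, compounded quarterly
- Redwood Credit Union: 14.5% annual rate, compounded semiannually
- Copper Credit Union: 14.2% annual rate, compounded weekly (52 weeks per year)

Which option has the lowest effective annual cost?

Redwood Credit Union

Summit Savings: (1 + 0.151/4)^4 − 1 = 15.977%
Redwood Credit Union: (1 + 0.145/2)^2 − 1 = 15.026%
Copper Credit Union: (1 + 0.142/52)^52 − 1 = 15.235%
The lowest effective annual rate is Redwood Credit Union at 15.026%.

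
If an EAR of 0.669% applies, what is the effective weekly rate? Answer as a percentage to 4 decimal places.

The per-week rate i satisfies (1 + i)^52 = 1 + 0.00669.
i = 1.00669^(1/52) − 1 = 0.0001282 = 0.0128%.

0.0128%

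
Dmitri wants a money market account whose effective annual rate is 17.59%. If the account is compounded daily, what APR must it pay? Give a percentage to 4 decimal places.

(1 + r/365)^365 − 1 = 0.1759, so 1 + r/365 = 1.1759^(1/365).
r/365 = 0.000444, so r = 0.162070 = 16.2070%.

16.2070%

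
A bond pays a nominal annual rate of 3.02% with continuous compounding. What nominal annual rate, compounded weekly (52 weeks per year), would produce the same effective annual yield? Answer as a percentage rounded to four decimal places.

3.0209%

EAR under continuous compounding: e^0.0302 − 1 = 0.030661.
Solve (1 + r/52)^52 = 1.030661: r/52 = 1.030661^(1/52) − 1 = 0.000581, so r = 0.030209 = 3.0209%.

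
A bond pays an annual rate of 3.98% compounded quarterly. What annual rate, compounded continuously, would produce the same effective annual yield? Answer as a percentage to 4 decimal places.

EAR = (1 + 0.0398/4)^4 − 1 = 0.040398.
Equivalent continuous rate: r = ln(1 + 0.040398) = 0.039603 = 3.9603%.

3.9603%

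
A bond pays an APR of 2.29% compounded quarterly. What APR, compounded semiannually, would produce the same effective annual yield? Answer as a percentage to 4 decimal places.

2.2966%

EAR = (1 + 0.0229/4)^4 − 1 = 0.023097.
Solve (1 + r/2)^2 = 1.023097: r/2 = 1.023097^(1/2) − 1 = 0.011483, so r = 0.022966 = 2.2966%.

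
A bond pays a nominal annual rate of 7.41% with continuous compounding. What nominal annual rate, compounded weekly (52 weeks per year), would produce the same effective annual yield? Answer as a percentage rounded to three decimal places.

7.415%

EAR under continuous compounding: e^0.0741 − 1 = 0.076914.
Solve (1 + r/52)^52 = 1.076914: r/52 = 1.076914^(1/52) − 1 = 0.001426, so r = 0.074153 = 7.415%.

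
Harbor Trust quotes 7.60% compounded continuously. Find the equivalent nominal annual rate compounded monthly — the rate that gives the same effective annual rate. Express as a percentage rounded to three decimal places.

7.624%

EAR under continuous compounding: e^0.0760 − 1 = 0.078963.
Solve (1 + r/12)^12 = 1.078963: r/12 = 1.078963^(1/12) − 1 = 0.006353, so r = 0.076241 = 7.624%.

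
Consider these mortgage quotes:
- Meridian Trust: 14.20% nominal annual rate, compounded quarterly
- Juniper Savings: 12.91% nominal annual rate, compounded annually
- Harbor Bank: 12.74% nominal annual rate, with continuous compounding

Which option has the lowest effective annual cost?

Meridian Trust: (1 + 0.1420/4)^4 − 1 = 14.974%
Juniper Savings: compounded annually, EAR = 12.910%
Harbor Bank: e^0.1274 − 1 = 13.587%
The lowest effective annual rate is Juniper Savings at 12.910%.

Juniper Savings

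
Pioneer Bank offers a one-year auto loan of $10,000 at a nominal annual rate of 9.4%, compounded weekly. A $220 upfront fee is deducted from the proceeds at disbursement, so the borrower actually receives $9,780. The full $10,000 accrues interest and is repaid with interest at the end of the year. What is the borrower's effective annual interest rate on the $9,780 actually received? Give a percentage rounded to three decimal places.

12.318%

Amount owed after one year: 10,000 × (1 + 0.094/52)^52 = 10,000 × 1.098467 = $10,984.67.
Effective rate on net proceeds: 10,984.67 / 9,780 − 1 = 0.123176 = 12.318%.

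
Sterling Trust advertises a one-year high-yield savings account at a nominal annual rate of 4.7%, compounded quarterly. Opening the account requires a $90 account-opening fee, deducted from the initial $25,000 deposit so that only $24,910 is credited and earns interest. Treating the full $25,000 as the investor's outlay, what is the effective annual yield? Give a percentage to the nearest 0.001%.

Value after one year: 24,910 × (1 + 0.047/4)^4 = 24,910 × 1.047835 = $26,101.57.
Effective yield on the $25,000 outlay: 26,101.57 / 25,000 − 1 = 0.044063 = 4.406%.

4.406%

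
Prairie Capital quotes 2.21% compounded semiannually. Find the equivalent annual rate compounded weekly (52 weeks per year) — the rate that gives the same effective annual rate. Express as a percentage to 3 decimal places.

EAR = (1 + 0.0221/2)^2 − 1 = 0.022222.
Solve (1 + r/52)^52 = 1.022222: r/52 = 1.022222^(1/52) − 1 = 0.000423, so r = 0.021983 = 2.198%.

2.198%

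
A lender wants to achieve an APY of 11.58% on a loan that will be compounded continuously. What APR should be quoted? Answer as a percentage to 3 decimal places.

10.957%

Continuous: nominal r satisfies e^r − 1 = 0.1158.
r = ln(1 + 0.1158) = ln(1.1158) = 0.109572 = 10.957%.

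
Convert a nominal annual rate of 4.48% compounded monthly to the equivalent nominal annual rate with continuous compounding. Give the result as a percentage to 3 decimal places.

EAR = (1 + 0.0448/12)^12 − 1 = 0.045731.
Equivalent continuous rate: r = ln(1 + 0.045731) = 0.044717 = 4.472%.

4.472%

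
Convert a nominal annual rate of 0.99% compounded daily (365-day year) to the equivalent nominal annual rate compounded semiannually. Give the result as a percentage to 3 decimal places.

0.992%

EAR = (1 + 0.0099/365)^365 − 1 = 0.009949.
Solve (1 + r/2)^2 = 1.009949: r/2 = 1.009949^(1/2) − 1 = 0.004962, so r = 0.009924 = 0.992%.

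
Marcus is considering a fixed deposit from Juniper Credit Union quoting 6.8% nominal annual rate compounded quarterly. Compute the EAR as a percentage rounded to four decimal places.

EAR = (1 + 0.068/4)^4 − 1.
= (1 + 0.017000)^4 − 1 = 1.069754 − 1 = 6.9754%.

6.9754%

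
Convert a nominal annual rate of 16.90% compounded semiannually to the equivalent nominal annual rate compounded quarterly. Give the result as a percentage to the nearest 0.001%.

EAR = (1 + 0.1690/2)^2 − 1 = 0.176140.
Solve (1 + r/4)^4 = 1.176140: r/4 = 1.176140^(1/4) − 1 = 0.041393, so r = 0.165573 = 16.557%.

16.557%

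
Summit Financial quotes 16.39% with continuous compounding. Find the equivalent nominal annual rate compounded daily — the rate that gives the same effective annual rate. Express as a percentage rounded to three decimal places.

16.394%

EAR under continuous compounding: e^0.1639 − 1 = 0.178096.
Solve (1 + r/365)^365 = 1.178096: r/365 = 1.178096^(1/365) − 1 = 0.000449, so r = 0.163937 = 16.394%.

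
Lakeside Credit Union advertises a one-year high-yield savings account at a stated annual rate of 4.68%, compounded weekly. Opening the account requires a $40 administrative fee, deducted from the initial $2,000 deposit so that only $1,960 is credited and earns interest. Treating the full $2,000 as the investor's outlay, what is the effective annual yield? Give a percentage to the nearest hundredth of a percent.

Value after one year: 1,960 × (1 + 0.0468/52)^52 = 1,960 × 1.047890 = $2,053.87.
Effective yield on the $2,000 outlay: 2,053.87 / 2,000 − 1 = 0.026933 = 2.69%.

2.69%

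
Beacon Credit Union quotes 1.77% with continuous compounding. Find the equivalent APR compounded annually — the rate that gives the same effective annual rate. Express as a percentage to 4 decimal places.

EAR under continuous compounding: e^0.0177 − 1 = 0.017858.
Compounded annually, the equivalent nominal rate is the EAR itself: 1.7858%.

1.7858%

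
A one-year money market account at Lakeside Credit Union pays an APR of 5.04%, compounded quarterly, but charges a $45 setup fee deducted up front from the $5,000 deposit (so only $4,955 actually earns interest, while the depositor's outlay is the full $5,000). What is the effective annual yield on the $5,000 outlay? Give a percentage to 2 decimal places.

4.19%

Value after one year: 4,955 × (1 + 0.0504/4)^4 = 4,955 × 1.051361 = $5,209.49.
Effective yield on the $5,000 outlay: 5,209.49 / 5,000 − 1 = 0.041898 = 4.19%.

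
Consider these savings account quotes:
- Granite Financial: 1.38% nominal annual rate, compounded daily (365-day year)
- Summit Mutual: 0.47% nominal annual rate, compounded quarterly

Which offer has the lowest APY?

Granite Financial: (1 + 0.0138/365)^365 − 1 = 1.390%
Summit Mutual: (1 + 0.0047/4)^4 − 1 = 0.471%
The lowest effective annual rate is Summit Mutual at 0.471%.

Summit Mutual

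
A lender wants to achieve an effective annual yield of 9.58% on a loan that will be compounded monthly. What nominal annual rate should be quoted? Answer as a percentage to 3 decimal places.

(1 + r/12)^12 − 1 = 0.0958, so 1 + r/12 = 1.0958^(1/12).
r/12 = 0.007653, so r = 0.091834 = 9.183%.

9.183%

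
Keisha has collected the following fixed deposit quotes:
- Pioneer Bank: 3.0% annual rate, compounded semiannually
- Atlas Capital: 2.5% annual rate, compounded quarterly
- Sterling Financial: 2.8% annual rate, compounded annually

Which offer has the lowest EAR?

Pioneer Bank: (1 + 0.030/2)^2 − 1 = 3.022%
Atlas Capital: (1 + 0.025/4)^4 − 1 = 2.524%
Sterling Financial: compounded annually, EAR = 2.800%
The lowest effective annual rate is Atlas Capital at 2.524%.

Atlas Capital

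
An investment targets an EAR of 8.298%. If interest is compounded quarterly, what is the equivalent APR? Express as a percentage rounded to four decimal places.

(1 + r/4)^4 − 1 = 0.08298, so 1 + r/4 = 1.08298^(1/4).
r/4 = 0.020129, so r = 0.080516 = 8.0516%.

8.0516%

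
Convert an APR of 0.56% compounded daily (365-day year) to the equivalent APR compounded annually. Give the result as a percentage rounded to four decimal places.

0.5616%

EAR = (1 + 0.0056/365)^365 − 1 = 0.005616.
Compounded annually, the equivalent nominal rate is the EAR itself: 0.5616%.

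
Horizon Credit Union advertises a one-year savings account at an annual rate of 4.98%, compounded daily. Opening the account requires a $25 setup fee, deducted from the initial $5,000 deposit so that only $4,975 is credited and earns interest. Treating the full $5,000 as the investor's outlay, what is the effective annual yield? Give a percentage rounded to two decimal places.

Value after one year: 4,975 × (1 + 0.0498/365)^365 = 4,975 × 1.051057 = $5,229.01.
Effective yield on the $5,000 outlay: 5,229.01 / 5,000 − 1 = 0.045802 = 4.58%.

4.58%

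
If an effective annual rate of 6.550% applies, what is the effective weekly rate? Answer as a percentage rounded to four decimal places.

The per-week rate i satisfies (1 + i)^52 = 1 + 0.06550.
i = 1.06550^(1/52) − 1 = 0.0012208 = 0.1221%.

0.1221%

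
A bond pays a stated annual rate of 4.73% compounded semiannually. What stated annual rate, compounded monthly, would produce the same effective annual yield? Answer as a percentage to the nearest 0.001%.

EAR = (1 + 0.0473/2)^2 − 1 = 0.047859.
Solve (1 + r/12)^12 = 1.047859: r/12 = 1.047859^(1/12) − 1 = 0.003903, so r = 0.046841 = 4.684%.

4.684%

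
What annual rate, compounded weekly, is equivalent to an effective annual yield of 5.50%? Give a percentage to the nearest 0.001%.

5.357%

(1 + r/52)^52 − 1 = 0.0550, so 1 + r/52 = 1.0550^(1/52).
r/52 = 0.001030, so r = 0.053568 = 5.357%.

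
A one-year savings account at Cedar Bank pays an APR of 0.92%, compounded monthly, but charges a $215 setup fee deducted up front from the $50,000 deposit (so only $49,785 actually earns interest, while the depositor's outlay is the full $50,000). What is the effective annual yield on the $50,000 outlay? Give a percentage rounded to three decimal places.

Value after one year: 49,785 × (1 + 0.0092/12)^12 = 49,785 × 1.009239 = $50,244.96.
Effective yield on the $50,000 outlay: 50,244.96 / 50,000 − 1 = 0.004899 = 0.490%.

0.490%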